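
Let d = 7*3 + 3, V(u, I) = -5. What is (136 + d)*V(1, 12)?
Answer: -800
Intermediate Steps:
d = 24 (d = 21 + 3 = 24)
(136 + d)*V(1, 12) = (136 + 24)*(-5) = 160*(-5) = -800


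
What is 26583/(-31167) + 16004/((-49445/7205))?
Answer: -21788753875/9339711 ≈ -2332.9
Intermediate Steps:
26583/(-31167) + 16004/((-49445/7205)) = 26583*(-1/31167) + 16004/((-49445*1/7205)) = -8861/10389 + 16004/(-899/131) = -8861/10389 + 16004*(-131/899) = -8861/10389 - 2096524/899 = -21788753875/9339711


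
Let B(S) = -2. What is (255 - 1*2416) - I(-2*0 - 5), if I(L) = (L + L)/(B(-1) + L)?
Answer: -15137/7 ≈ -2162.4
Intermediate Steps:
I(L) = 2*L/(-2 + L) (I(L) = (L + L)/(-2 + L) = (2*L)/(-2 + L) = 2*L/(-2 + L))
(255 - 1*2416) - I(-2*0 - 5) = (255 - 1*2416) - 2*(-2*0 - 5)/(-2 + (-2*0 - 5)) = (255 - 2416) - 2*(0 - 5)/(-2 + (0 - 5)) = -2161 - 2*(-5)/(-2 - 5) = -2161 - 2*(-5)/(-7) = -2161 - 2*(-5)*(-1)/7 = -2161 - 1*10/7 = -2161 - 10/7 = -15137/7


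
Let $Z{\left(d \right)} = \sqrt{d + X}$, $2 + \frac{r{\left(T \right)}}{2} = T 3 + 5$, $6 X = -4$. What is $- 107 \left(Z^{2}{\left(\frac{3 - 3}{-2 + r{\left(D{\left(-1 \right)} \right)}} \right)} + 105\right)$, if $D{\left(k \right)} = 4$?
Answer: $- \frac{33491}{3} \approx -11164.0$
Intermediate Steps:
$X = - \frac{2}{3}$ ($X = \frac{1}{6} \left(-4\right) = - \frac{2}{3} \approx -0.66667$)
$r{\left(T \right)} = 6 + 6 T$ ($r{\left(T \right)} = -4 + 2 \left(T 3 + 5\right) = -4 + 2 \left(3 T + 5\right) = -4 + 2 \left(5 + 3 T\right) = -4 + \left(10 + 6 T\right) = 6 + 6 T$)
$Z{\left(d \right)} = \sqrt{- \frac{2}{3} + d}$ ($Z{\left(d \right)} = \sqrt{d - \frac{2}{3}} = \sqrt{- \frac{2}{3} + d}$)
$- 107 \left(Z^{2}{\left(\frac{3 - 3}{-2 + r{\left(D{\left(-1 \right)} \right)}} \right)} + 105\right) = - 107 \left(\left(\frac{\sqrt{-6 + 9 \frac{3 - 3}{-2 + \left(6 + 6 \cdot 4\right)}}}{3}\right)^{2} + 105\right) = - 107 \left(\left(\frac{\sqrt{-6 + 9 \frac{0}{-2 + \left(6 + 24\right)}}}{3}\right)^{2} + 105\right) = - 107 \left(\left(\frac{\sqrt{-6 + 9 \frac{0}{-2 + 30}}}{3}\right)^{2} + 105\right) = - 107 \left(\left(\frac{\sqrt{-6 + 9 \cdot \frac{0}{28}}}{3}\right)^{2} + 105\right) = - 107 \left(\left(\frac{\sqrt{-6 + 9 \cdot 0 \cdot \frac{1}{28}}}{3}\right)^{2} + 105\right) = - 107 \left(\left(\frac{\sqrt{-6 + 9 \cdot 0}}{3}\right)^{2} + 105\right) = - 107 \left(\left(\frac{\sqrt{-6 + 0}}{3}\right)^{2} + 105\right) = - 107 \left(\left(\frac{\sqrt{-6}}{3}\right)^{2} + 105\right) = - 107 \left(\left(\frac{i \sqrt{6}}{3}\right)^{2} + 105\right) = - 107 \left(- \frac{2}{3} + 105\right) = \left(-107\right) \frac{313}{3} = - \frac{33491}{3}$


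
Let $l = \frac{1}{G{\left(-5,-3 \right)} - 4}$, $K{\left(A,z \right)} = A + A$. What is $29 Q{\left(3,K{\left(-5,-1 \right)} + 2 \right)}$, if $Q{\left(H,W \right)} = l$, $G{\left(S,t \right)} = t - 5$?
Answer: $- \frac{29}{12} \approx -2.4167$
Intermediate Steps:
$G{\left(S,t \right)} = -5 + t$
$K{\left(A,z \right)} = 2 A$
$l = - \frac{1}{12}$ ($l = \frac{1}{\left(-5 - 3\right) - 4} = \frac{1}{-8 - 4} = \frac{1}{-12} = - \frac{1}{12} \approx -0.083333$)
$Q{\left(H,W \right)} = - \frac{1}{12}$
$29 Q{\left(3,K{\left(-5,-1 \right)} + 2 \right)} = 29 \left(- \frac{1}{12}\right) = - \frac{29}{12}$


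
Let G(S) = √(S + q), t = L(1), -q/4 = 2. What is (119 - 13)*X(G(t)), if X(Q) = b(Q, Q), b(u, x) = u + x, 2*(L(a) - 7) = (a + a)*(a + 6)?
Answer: 212*√6 ≈ 519.29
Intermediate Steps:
q = -8 (q = -4*2 = -8)
L(a) = 7 + a*(6 + a) (L(a) = 7 + ((a + a)*(a + 6))/2 = 7 + ((2*a)*(6 + a))/2 = 7 + (2*a*(6 + a))/2 = 7 + a*(6 + a))
t = 14 (t = 7 + 1² + 6*1 = 7 + 1 + 6 = 14)
G(S) = √(-8 + S) (G(S) = √(S - 8) = √(-8 + S))
X(Q) = 2*Q (X(Q) = Q + Q = 2*Q)
(119 - 13)*X(G(t)) = (119 - 13)*(2*√(-8 + 14)) = 106*(2*√6) = 212*√6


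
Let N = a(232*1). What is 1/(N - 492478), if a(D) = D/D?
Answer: -1/492477 ≈ -2.0306e-6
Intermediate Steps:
a(D) = 1
N = 1
1/(N - 492478) = 1/(1 - 492478) = 1/(-492477) = -1/492477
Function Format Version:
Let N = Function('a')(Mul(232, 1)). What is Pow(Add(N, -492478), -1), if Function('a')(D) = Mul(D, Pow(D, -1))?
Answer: Rational(-1, 492477) ≈ -2.0306e-6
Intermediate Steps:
Function('a')(D) = 1
N = 1
Pow(Add(N, -492478), -1) = Pow(Add(1, -492478), -1) = Pow(-492477, -1) = Rational(-1, 492477)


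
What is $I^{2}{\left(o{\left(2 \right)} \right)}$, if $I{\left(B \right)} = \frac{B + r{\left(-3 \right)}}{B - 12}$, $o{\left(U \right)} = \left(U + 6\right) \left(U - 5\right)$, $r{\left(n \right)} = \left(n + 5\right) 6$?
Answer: $\frac{1}{9} \approx 0.11111$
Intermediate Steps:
$r{\left(n \right)} = 30 + 6 n$ ($r{\left(n \right)} = \left(5 + n\right) 6 = 30 + 6 n$)
$o{\left(U \right)} = \left(-5 + U\right) \left(6 + U\right)$ ($o{\left(U \right)} = \left(6 + U\right) \left(-5 + U\right) = \left(-5 + U\right) \left(6 + U\right)$)
$I{\left(B \right)} = \frac{12 + B}{-12 + B}$ ($I{\left(B \right)} = \frac{B + \left(30 + 6 \left(-3\right)\right)}{B - 12} = \frac{B + \left(30 - 18\right)}{-12 + B} = \frac{B + 12}{-12 + B} = \frac{12 + B}{-12 + B}$)
$I^{2}{\left(o{\left(2 \right)} \right)} = \left(\frac{12 + \left(-30 + 2 + 2^{2}\right)}{-12 + \left(-30 + 2 + 2^{2}\right)}\right)^{2} = \left(\frac{12 + \left(-30 + 2 + 4\right)}{-12 + \left(-30 + 2 + 4\right)}\right)^{2} = \left(\frac{12 - 24}{-12 - 24}\right)^{2} = \left(\frac{1}{-36} \left(-12\right)\right)^{2} = \left(\left(- \frac{1}{36}\right) \left(-12\right)\right)^{2} = \left(\frac{1}{3}\right)^{2} = \frac{1}{9}$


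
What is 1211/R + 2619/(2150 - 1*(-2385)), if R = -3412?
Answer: 3444143/15473420 ≈ 0.22258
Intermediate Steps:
1211/R + 2619/(2150 - 1*(-2385)) = 1211/(-3412) + 2619/(2150 - 1*(-2385)) = 1211*(-1/3412) + 2619/(2150 + 2385) = -1211/3412 + 2619/4535 = 3444143/15473420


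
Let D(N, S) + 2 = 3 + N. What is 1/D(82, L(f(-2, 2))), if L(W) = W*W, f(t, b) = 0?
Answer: 1/83 ≈ 0.012048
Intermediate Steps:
L(W) = W²
D(N, S) = 1 + N (D(N, S) = -2 + (3 + N) = 1 + N)
1/D(82, L(f(-2, 2))) = 1/(1 + 82) = 1/83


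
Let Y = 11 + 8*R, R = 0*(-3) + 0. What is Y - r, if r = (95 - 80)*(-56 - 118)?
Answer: 2621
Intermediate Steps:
R = 0 (R = 0 + 0 = 0)
Y = 11 (Y = 11 + 8*0 = 11 + 0 = 11)
r = -2610 (r = 15*(-174) = -2610)
Y - r = 11 - 1*(-2610) = 11 + 2610 = 2621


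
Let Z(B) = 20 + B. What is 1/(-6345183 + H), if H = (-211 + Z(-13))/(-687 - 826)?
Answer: -89/564721275 ≈ -1.5760e-7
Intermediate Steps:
H = 12/89 (H = (-211 + (20 - 13))/(-687 - 826) = (-211 + 7)/(-1513) = -1/1513*(-204) = 12/89 ≈ 0.13483)
1/(-6345183 + H) = 1/(-6345183 + 12/89) = 1/(-564721275/89) = -89/564721275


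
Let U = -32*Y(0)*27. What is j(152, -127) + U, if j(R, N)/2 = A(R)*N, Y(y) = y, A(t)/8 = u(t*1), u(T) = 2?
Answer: -4064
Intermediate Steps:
A(t) = 16 (A(t) = 8*2 = 16)
j(R, N) = 32*N (j(R, N) = 2*(16*N) = 32*N)
U = 0 (U = -32*0*27 = 0*27 = 0)
j(152, -127) + U = 32*(-127) + 0 = -4064 + 0 = -4064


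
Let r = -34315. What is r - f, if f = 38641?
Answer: -72956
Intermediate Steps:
r - f = -34315 - 1*38641 = -34315 - 38641 = -72956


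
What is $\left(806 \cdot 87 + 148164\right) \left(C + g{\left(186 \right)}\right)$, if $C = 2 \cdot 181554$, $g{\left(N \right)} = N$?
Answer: $79301994084$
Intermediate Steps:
$C = 363108$
$\left(806 \cdot 87 + 148164\right) \left(C + g{\left(186 \right)}\right) = \left(806 \cdot 87 + 148164\right) \left(363108 + 186\right) = \left(70122 + 148164\right) 363294 = 218286 \cdot 363294 = 79301994084$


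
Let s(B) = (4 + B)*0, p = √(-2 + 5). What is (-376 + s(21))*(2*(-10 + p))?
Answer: 7520 - 752*√3 ≈ 6217.5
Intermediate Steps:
p = √3 ≈ 1.7320
s(B) = 0
(-376 + s(21))*(2*(-10 + p)) = (-376 + 0)*(2*(-10 + √3)) = -376*(-20 + 2*√3) = 7520 - 752*√3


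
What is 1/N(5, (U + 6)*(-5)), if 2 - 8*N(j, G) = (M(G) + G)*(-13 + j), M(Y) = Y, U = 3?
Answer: -4/359 ≈ -0.011142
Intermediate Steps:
N(j, G) = ¼ - G*(-13 + j)/4 (N(j, G) = ¼ - (G + G)*(-13 + j)/8 = ¼ - 2*G*(-13 + j)/8 = ¼ - G*(-13 + j)/4)
1/N(5, (U + 6)*(-5)) = 1/(¼ + 13*((3 + 6)*(-5))/4 - ¼*(3 + 6)*(-5)*5) = 1/(¼ + 13*(9*(-5))/4 - ¼*9*(-5)*5) = 1/(¼ + (13/4)*(-45) - ¼*(-45)*5) = 1/(¼ - 585/4 + 225/4) = 1/(-359/4) = -4/359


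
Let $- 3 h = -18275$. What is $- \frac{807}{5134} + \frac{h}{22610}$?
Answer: $\frac{114956}{1024233} \approx 0.11224$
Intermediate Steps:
$h = \frac{18275}{3}$ ($h = \left(- \frac{1}{3}\right) \left(-18275\right) = \frac{18275}{3} \approx 6091.7$)
$- \frac{807}{5134} + \frac{h}{22610} = - \frac{807}{5134} + \frac{18275}{3 \cdot 22610} = \left(-807\right) \frac{1}{5134} + \frac{18275}{3} \cdot \frac{1}{22610} = - \frac{807}{5134} + \frac{215}{798} = \frac{114956}{1024233}$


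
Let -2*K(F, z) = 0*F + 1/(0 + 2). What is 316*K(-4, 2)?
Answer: -79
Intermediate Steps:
K(F, z) = -¼ (K(F, z) = -(0*F + 1/(0 + 2))/2 = -(0 + 1/2)/2 = -(0 + ½)/2 = -½*½ = -¼)
316*K(-4, 2) = 316*(-¼) = -79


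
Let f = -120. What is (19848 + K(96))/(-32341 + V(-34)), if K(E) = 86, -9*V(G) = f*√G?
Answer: -5802169446/9413516929 - 2392080*I*√34/9413516929 ≈ -0.61637 - 0.0014817*I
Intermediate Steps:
V(G) = 40*√G/3 (V(G) = -(-40)*√G/3 = 40*√G/3)
(19848 + K(96))/(-32341 + V(-34)) = (19848 + 86)/(-32341 + 40*√(-34)/3) = 19934/(-32341 + 40*(I*√34)/3) = 19934/(-32341 + 40*I*√34/3)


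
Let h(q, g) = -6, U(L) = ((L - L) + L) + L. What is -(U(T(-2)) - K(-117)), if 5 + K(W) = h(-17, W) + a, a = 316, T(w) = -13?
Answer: 331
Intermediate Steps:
U(L) = 2*L (U(L) = (0 + L) + L = L + L = 2*L)
K(W) = 305 (K(W) = -5 + (-6 + 316) = -5 + 310 = 305)
-(U(T(-2)) - K(-117)) = -(2*(-13) - 1*305) = -(-26 - 305) = -1*(-331) = 331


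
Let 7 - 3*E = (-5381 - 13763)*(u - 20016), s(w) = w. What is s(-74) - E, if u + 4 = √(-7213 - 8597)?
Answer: 127754217 - 19144*I*√15810/3 ≈ 1.2775e+8 - 8.0238e+5*I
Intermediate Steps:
u = -4 + I*√15810 (u = -4 + √(-7213 - 8597) = -4 + √(-15810) = -4 + I*√15810 ≈ -4.0 + 125.74*I)
E = -127754291 + 19144*I*√15810/3 (E = 7/3 - (-5381 - 13763)*((-4 + I*√15810) - 20016)/3 = 7/3 - (-19144)*(-20020 + I*√15810)/3 = 7/3 - (383262880 - 19144*I*√15810)/3 = 7/3 + (-383262880/3 + 19144*I*√15810/3) = -127754291 + 19144*I*√15810/3 ≈ -1.2775e+8 + 8.0238e+5*I)
s(-74) - E = -74 - (-127754291 + 19144*I*√15810/3) = -74 + (127754291 - 19144*I*√15810/3) = 127754217 - 19144*I*√15810/3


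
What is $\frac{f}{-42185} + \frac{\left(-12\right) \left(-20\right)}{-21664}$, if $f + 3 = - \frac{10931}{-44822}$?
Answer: $- \frac{1409748733}{128008247939} \approx -0.011013$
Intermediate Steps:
$f = - \frac{123535}{44822}$ ($f = -3 - \frac{10931}{-44822} = -3 - - \frac{10931}{44822} = -3 + \frac{10931}{44822} = - \frac{123535}{44822} \approx -2.7561$)
$\frac{f}{-42185} + \frac{\left(-12\right) \left(-20\right)}{-21664} = - \frac{123535}{44822 \left(-42185\right)} + \frac{\left(-12\right) \left(-20\right)}{-21664} = \left(- \frac{123535}{44822}\right) \left(- \frac{1}{42185}\right) + 240 \left(- \frac{1}{21664}\right) = \frac{24707}{378163214} - \frac{15}{1354} = - \frac{1409748733}{128008247939}$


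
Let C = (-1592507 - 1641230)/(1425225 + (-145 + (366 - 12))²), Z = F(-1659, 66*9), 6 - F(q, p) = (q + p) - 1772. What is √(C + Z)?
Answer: √6129547935443026/1468906 ≈ 53.299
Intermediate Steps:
F(q, p) = 1778 - p - q (F(q, p) = 6 - ((q + p) - 1772) = 6 - ((p + q) - 1772) = 6 - (-1772 + p + q) = 6 + (1772 - p - q) = 1778 - p - q)
Z = 2843 (Z = 1778 - 66*9 - 1*(-1659) = 1778 - 1*594 + 1659 = 1778 - 594 + 1659 = 2843)
C = -3233737/1468906 (C = -3233737/(1425225 + (-145 + 354)²) = -3233737/(1425225 + 209²) = -3233737/(1425225 + 43681) = -3233737/1468906 ≈ -2.2015)
√(C + Z) = √(-3233737/1468906 + 2843) = √(4172866021/1468906) = √6129547935443026/1468906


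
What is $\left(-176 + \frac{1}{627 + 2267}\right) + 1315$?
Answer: $\frac{3296267}{2894} \approx 1139.0$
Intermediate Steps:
$\left(-176 + \frac{1}{627 + 2267}\right) + 1315 = \left(-176 + \frac{1}{2894}\right) + 1315 = - \frac{509343}{2894} + 1315 = \frac{3296267}{2894}$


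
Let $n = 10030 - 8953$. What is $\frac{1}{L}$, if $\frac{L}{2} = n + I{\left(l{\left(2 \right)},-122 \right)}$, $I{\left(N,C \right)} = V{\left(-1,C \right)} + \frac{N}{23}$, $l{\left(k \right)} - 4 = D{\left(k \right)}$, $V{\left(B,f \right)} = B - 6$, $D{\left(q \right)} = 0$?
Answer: $\frac{23}{49228} \approx 0.00046721$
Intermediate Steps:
$V{\left(B,f \right)} = -6 + B$ ($V{\left(B,f \right)} = B - 6 = -6 + B$)
$l{\left(k \right)} = 4$ ($l{\left(k \right)} = 4 + 0 = 4$)
$I{\left(N,C \right)} = -7 + \frac{N}{23}$ ($I{\left(N,C \right)} = \left(-6 - 1\right) + \frac{N}{23} = -7 + N \frac{1}{23} = -7 + \frac{N}{23}$)
$n = 1077$ ($n = 10030 - 8953 = 1077$)
$L = \frac{49228}{23}$ ($L = 2 \left(1077 + \left(-7 + \frac{1}{23} \cdot 4\right)\right) = 2 \left(1077 + \left(-7 + \frac{4}{23}\right)\right) = 2 \left(1077 - \frac{157}{23}\right) = 2 \cdot \frac{24614}{23} = \frac{49228}{23} \approx 2140.3$)
$\frac{1}{L} = \frac{1}{\frac{49228}{23}} = \frac{23}{49228}$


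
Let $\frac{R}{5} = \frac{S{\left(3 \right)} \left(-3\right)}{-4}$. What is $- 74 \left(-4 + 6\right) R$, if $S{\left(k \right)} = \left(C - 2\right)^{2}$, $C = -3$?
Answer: $-13875$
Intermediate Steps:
$S{\left(k \right)} = 25$ ($S{\left(k \right)} = \left(-3 - 2\right)^{2} = \left(-5\right)^{2} = 25$)
$R = \frac{375}{4}$ ($R = 5 \frac{25 \left(-3\right)}{-4} = 5 \left(\left(-75\right) \left(- \frac{1}{4}\right)\right) = 5 \cdot \frac{75}{4} = \frac{375}{4} \approx 93.75$)
$- 74 \left(-4 + 6\right) R = - 74 \left(-4 + 6\right) \frac{375}{4} = \left(-74\right) 2 \cdot \frac{375}{4} = \left(-148\right) \frac{375}{4} = -13875$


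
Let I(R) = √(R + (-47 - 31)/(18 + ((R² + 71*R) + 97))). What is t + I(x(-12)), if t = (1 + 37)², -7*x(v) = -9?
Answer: 1444 + √4632214881/71323 ≈ 1445.0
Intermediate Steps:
x(v) = 9/7 (x(v) = -⅐*(-9) = 9/7)
I(R) = √(R - 78/(115 + R² + 71*R)) (I(R) = √(R - 78/(18 + (97 + R² + 71*R))) = √(R - 78/(115 + R² + 71*R)))
t = 1444 (t = 38² = 1444)
t + I(x(-12)) = 1444 + √((-78 + 9*(115 + (9/7)² + 71*(9/7))/7)/(115 + (9/7)² + 71*(9/7))) = 1444 + √((-78 + 9*(115 + 81/49 + 639/7)/7)/(115 + 81/49 + 639/7)) = 1444 + √((-78 + (9/7)*(10189/49))/(10189/49)) = 1444 + √(49*(-78 + 91701/343)/10189) = 1444 + √((49/10189)*(64947/343)) = 1444 + √(64947/71323) = 1444 + √4632214881/71323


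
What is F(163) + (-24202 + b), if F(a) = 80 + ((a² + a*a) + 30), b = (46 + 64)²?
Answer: 41146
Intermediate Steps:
b = 12100 (b = 110² = 12100)
F(a) = 110 + 2*a² (F(a) = 80 + ((a² + a²) + 30) = 80 + (2*a² + 30) = 80 + (30 + 2*a²) = 110 + 2*a²)
F(163) + (-24202 + b) = (110 + 2*163²) + (-24202 + 12100) = (110 + 2*26569) - 12102 = (110 + 53138) - 12102 = 53248 - 12102 = 41146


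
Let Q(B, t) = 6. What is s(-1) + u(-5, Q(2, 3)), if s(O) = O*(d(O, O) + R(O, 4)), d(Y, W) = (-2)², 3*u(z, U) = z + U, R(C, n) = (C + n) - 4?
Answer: -8/3 ≈ -2.6667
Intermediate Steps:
R(C, n) = -4 + C + n
u(z, U) = U/3 + z/3 (u(z, U) = (z + U)/3 = (U + z)/3 = U/3 + z/3)
d(Y, W) = 4
s(O) = O*(4 + O) (s(O) = O*(4 + (-4 + O + 4)) = O*(4 + O))
s(-1) + u(-5, Q(2, 3)) = -(4 - 1) + ((⅓)*6 + (⅓)*(-5)) = -1*3 + (2 - 5/3) = -3 + ⅓ = -8/3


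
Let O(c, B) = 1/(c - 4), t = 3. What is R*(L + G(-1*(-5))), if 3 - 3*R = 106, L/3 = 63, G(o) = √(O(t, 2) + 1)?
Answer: -6489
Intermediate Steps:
O(c, B) = 1/(-4 + c)
G(o) = 0 (G(o) = √(1/(-4 + 3) + 1) = √(1/(-1) + 1) = √(-1 + 1) = √0 = 0)
L = 189 (L = 3*63 = 189)
R = -103/3 (R = 1 - ⅓*106 = 1 - 106/3 = -103/3 ≈ -34.333)
R*(L + G(-1*(-5))) = -103*(189 + 0)/3 = -103/3*189 = -6489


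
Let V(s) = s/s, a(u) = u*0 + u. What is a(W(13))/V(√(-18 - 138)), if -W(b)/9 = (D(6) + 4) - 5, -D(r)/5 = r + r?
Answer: 549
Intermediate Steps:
D(r) = -10*r (D(r) = -5*(r + r) = -10*r)
W(b) = 549 (W(b) = -9*((-10*6 + 4) - 5) = -9*((-60 + 4) - 5) = -9*(-56 - 5) = -9*(-61) = 549)
a(u) = u (a(u) = 0 + u = u)
V(s) = 1
a(W(13))/V(√(-18 - 138)) = 549/1 = 549*1 = 549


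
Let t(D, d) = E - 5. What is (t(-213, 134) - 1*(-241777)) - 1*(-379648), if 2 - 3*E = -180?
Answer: 1864442/3 ≈ 6.2148e+5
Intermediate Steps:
E = 182/3 (E = ⅔ - ⅓*(-180) = ⅔ + 60 = 182/3 ≈ 60.667)
t(D, d) = 167/3 (t(D, d) = 182/3 - 5 = 167/3)
(t(-213, 134) - 1*(-241777)) - 1*(-379648) = (167/3 - 1*(-241777)) - 1*(-379648) = (167/3 + 241777) + 379648 = 725498/3 + 379648 = 1864442/3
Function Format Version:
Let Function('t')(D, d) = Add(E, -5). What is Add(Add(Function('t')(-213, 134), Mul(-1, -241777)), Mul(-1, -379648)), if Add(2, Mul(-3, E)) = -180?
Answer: Rational(1864442, 3) ≈ 6.2148e+5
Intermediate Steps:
E = Rational(182, 3) (E = Add(Rational(2, 3), Mul(Rational(-1, 3), -180)) = Add(Rational(2, 3), 60) = Rational(182, 3) ≈ 60.667)
Function('t')(D, d) = Rational(167, 3) (Function('t')(D, d) = Add(Rational(182, 3), -5) = Rational(167, 3))
Add(Add(Function('t')(-213, 134), Mul(-1, -241777)), Mul(-1, -379648)) = Add(Add(Rational(167, 3), Mul(-1, -241777)), Mul(-1, -379648)) = Add(Add(Rational(167, 3), 241777), 379648) = Add(Rational(725498, 3), 379648) = Rational(1864442, 3)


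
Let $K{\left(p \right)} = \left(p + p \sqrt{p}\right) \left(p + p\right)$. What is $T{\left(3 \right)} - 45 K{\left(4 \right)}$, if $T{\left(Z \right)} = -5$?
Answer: $-4325$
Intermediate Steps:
$K{\left(p \right)} = 2 p \left(p + p^{\frac{3}{2}}\right)$ ($K{\left(p \right)} = \left(p + p^{\frac{3}{2}}\right) 2 p = 2 p \left(p + p^{\frac{3}{2}}\right)$)
$T{\left(3 \right)} - 45 K{\left(4 \right)} = -5 - 45 \left(2 \cdot 4^{2} + 2 \cdot 4^{\frac{5}{2}}\right) = -5 - 45 \left(2 \cdot 16 + 2 \cdot 32\right) = -5 - 45 \left(32 + 64\right) = -5 - 4320 = -4325$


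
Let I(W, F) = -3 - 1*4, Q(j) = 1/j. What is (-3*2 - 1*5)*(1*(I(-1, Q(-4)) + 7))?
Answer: 0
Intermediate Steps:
I(W, F) = -7 (I(W, F) = -3 - 4 = -7)
(-3*2 - 1*5)*(1*(I(-1, Q(-4)) + 7)) = (-3*2 - 1*5)*(1*(-7 + 7)) = (-6 - 5)*(1*0) = -11*0 = 0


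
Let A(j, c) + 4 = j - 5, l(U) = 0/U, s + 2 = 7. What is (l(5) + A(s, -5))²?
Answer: 16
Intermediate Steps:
s = 5 (s = -2 + 7 = 5)
l(U) = 0
A(j, c) = -9 + j (A(j, c) = -4 + (j - 5) = -4 + (-5 + j) = -9 + j)
(l(5) + A(s, -5))² = (0 + (-9 + 5))² = (0 - 4)² = (-4)² = 16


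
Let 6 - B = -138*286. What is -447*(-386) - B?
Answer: 133068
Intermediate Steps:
B = 39474 (B = 6 - (-138)*286 = 6 - 1*(-39468) = 6 + 39468 = 39474)
-447*(-386) - B = -447*(-386) - 1*39474 = 172542 - 39474 = 133068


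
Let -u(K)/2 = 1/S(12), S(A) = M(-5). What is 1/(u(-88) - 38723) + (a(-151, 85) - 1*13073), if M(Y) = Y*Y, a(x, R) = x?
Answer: -12801850273/968077 ≈ -13224.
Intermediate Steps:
M(Y) = Y²
S(A) = 25 (S(A) = (-5)² = 25)
u(K) = -2/25
1/(u(-88) - 38723) + (a(-151, 85) - 1*13073) = 1/(-2/25 - 38723) + (-151 - 1*13073) = 1/(-968077/25) + (-151 - 13073) = -25/968077 - 13224 = -12801850273/968077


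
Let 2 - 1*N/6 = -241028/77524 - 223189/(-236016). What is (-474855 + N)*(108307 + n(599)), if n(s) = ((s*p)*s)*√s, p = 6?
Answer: -39206770560740218195/762371016 - 129884757993150498385*√599/127061836 ≈ -2.5070e+13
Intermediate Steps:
N = 19044442295/762371016 (N = 12 - 6*(-241028/77524 - 223189/(-236016)) = 12 - 6*(-241028*1/77524 - 223189*(-1/236016)) = 12 - 6*(-60257/19381 + 223189/236016) = 12 - 6*(-9895990103/4574226096) = 12 + 9895990103/762371016 = 19044442295/762371016 ≈ 24.981)
n(s) = 6*s^(5/2) (n(s) = ((s*6)*s)*√s = ((6*s)*s)*√s = (6*s²)*√s = 6*s^(5/2))
(-474855 + N)*(108307 + n(599)) = (-474855 + 19044442295/762371016)*(108307 + 6*599^(5/2)) = -361996644360385*(108307 + 6*(358801*√599))/762371016 = -361996644360385*(108307 + 2152806*√599)/762371016 = -39206770560740218195/762371016 - 129884757993150498385*√599/127061836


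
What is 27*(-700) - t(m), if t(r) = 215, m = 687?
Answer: -19115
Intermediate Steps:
27*(-700) - t(m) = 27*(-700) - 1*215 = -18900 - 215 = -19115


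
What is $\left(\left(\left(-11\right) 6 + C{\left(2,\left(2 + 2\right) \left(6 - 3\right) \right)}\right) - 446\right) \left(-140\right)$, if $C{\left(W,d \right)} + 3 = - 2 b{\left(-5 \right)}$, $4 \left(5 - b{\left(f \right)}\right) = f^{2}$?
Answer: $71750$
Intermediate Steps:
$b{\left(f \right)} = 5 - \frac{f^{2}}{4}$
$C{\left(W,d \right)} = - \frac{1}{2}$ ($C{\left(W,d \right)} = -3 - 2 \left(5 - \frac{\left(-5\right)^{2}}{4}\right) = -3 - 2 \left(5 - \frac{25}{4}\right) = -3 - - \frac{5}{2} = -3 + \frac{5}{2} = - \frac{1}{2}$)
$\left(\left(\left(-11\right) 6 + C{\left(2,\left(2 + 2\right) \left(6 - 3\right) \right)}\right) - 446\right) \left(-140\right) = \left(\left(\left(-11\right) 6 - \frac{1}{2}\right) - 446\right) \left(-140\right) = \left(\left(-66 - \frac{1}{2}\right) - 446\right) \left(-140\right) = \left(- \frac{133}{2} - 446\right) \left(-140\right) = \left(- \frac{1025}{2}\right) \left(-140\right) = 71750$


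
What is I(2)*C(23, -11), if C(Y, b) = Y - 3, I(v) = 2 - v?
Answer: 0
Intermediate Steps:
C(Y, b) = -3 + Y
I(2)*C(23, -11) = (2 - 1*2)*(-3 + 23) = (2 - 2)*20 = 0*20 = 0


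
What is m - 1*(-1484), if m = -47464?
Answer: -45980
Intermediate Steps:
m - 1*(-1484) = -47464 - 1*(-1484) = -47464 + 1484 = -45980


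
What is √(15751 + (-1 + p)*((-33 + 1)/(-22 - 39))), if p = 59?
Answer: 3*√6524743/61 ≈ 125.62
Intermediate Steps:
√(15751 + (-1 + p)*((-33 + 1)/(-22 - 39))) = √(15751 + (-1 + 59)*((-33 + 1)/(-22 - 39))) = √(15751 + 58*(-32/(-61))) = √(15751 + 58*(-32*(-1/61))) = √(15751 + 58*(32/61)) = √(15751 + 1856/61) = √(962667/61) = 3*√6524743/61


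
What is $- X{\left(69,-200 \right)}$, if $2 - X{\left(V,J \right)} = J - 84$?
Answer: $-286$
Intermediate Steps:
$X{\left(V,J \right)} = 86 - J$ ($X{\left(V,J \right)} = 2 - \left(J - 84\right) = 2 - \left(-84 + J\right) = 86 - J$)
$- X{\left(69,-200 \right)} = - (86 - -200) = - (86 + 200) = \left(-1\right) 286 = -286$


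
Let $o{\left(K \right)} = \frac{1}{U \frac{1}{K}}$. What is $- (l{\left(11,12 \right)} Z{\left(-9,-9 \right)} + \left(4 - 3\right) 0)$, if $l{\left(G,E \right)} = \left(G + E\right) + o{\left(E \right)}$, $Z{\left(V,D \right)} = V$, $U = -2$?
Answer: $153$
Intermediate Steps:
$o{\left(K \right)} = - \frac{K}{2}$ ($o{\left(K \right)} = \frac{1}{\left(-2\right) \frac{1}{K}} = - \frac{K}{2}$)
$l{\left(G,E \right)} = G + \frac{E}{2}$ ($l{\left(G,E \right)} = \left(G + E\right) - \frac{E}{2} = \left(E + G\right) - \frac{E}{2} = G + \frac{E}{2}$)
$- (l{\left(11,12 \right)} Z{\left(-9,-9 \right)} + \left(4 - 3\right) 0) = - (\left(11 + \frac{1}{2} \cdot 12\right) \left(-9\right) + \left(4 - 3\right) 0) = - (\left(11 + 6\right) \left(-9\right) + 1 \cdot 0) = - (17 \left(-9\right) + 0) = - (-153 + 0) = \left(-1\right) \left(-153\right) = 153$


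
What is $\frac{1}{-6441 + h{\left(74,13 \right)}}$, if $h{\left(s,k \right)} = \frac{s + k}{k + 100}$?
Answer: $- \frac{113}{727746} \approx -0.00015527$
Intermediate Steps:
$h{\left(s,k \right)} = \frac{k + s}{100 + k}$
$\frac{1}{-6441 + h{\left(74,13 \right)}} = \frac{1}{-6441 + \frac{13 + 74}{100 + 13}} = \frac{1}{-6441 + \frac{1}{113} \cdot 87} = \frac{1}{-6441 + \frac{87}{113}} = \frac{1}{- \frac{727746}{113}} = - \frac{113}{727746}$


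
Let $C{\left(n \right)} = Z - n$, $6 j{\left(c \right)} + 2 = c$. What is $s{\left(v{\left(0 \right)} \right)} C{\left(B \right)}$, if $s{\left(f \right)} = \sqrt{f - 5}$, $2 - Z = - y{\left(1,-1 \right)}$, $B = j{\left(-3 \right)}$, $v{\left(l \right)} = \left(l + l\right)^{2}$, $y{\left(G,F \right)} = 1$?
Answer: $\frac{23 i \sqrt{5}}{6} \approx 8.5716 i$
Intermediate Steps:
$j{\left(c \right)} = - \frac{1}{3} + \frac{c}{6}$
$v{\left(l \right)} = 4 l^{2}$ ($v{\left(l \right)} = \left(2 l\right)^{2} = 4 l^{2}$)
$B = - \frac{5}{6}$ ($B = - \frac{1}{3} + \frac{1}{6} \left(-3\right) = - \frac{1}{3} - \frac{1}{2} = - \frac{5}{6} \approx -0.83333$)
$Z = 3$ ($Z = 2 - \left(-1\right) 1 = 2 - -1 = 2 + 1 = 3$)
$C{\left(n \right)} = 3 - n$
$s{\left(f \right)} = \sqrt{-5 + f}$
$s{\left(v{\left(0 \right)} \right)} C{\left(B \right)} = \sqrt{-5 + 4 \cdot 0^{2}} \left(3 - - \frac{5}{6}\right) = \sqrt{-5 + 4 \cdot 0} \left(3 + \frac{5}{6}\right) = \sqrt{-5 + 0} \cdot \frac{23}{6} = \sqrt{-5} \cdot \frac{23}{6} = i \sqrt{5} \cdot \frac{23}{6} = \frac{23 i \sqrt{5}}{6}$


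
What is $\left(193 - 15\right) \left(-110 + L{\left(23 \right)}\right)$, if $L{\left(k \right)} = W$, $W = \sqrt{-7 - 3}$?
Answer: $-19580 + 178 i \sqrt{10} \approx -19580.0 + 562.89 i$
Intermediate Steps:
$W = i \sqrt{10}$ ($W = \sqrt{-10} = i \sqrt{10} \approx 3.1623 i$)
$L{\left(k \right)} = i \sqrt{10}$
$\left(193 - 15\right) \left(-110 + L{\left(23 \right)}\right) = \left(193 - 15\right) \left(-110 + i \sqrt{10}\right) = 178 \left(-110 + i \sqrt{10}\right) = -19580 + 178 i \sqrt{10}$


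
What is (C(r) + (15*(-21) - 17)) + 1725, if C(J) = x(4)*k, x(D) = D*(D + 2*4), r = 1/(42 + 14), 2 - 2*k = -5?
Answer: 1561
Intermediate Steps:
k = 7/2 (k = 1 - ½*(-5) = 1 + 5/2 = 7/2 ≈ 3.5000)
r = 1/56 ≈ 0.017857
x(D) = D*(8 + D) (x(D) = D*(D + 8) = D*(8 + D))
C(J) = 168 (C(J) = (4*(8 + 4))*(7/2) = (4*12)*(7/2) = 48*(7/2) = 168)
(C(r) + (15*(-21) - 17)) + 1725 = (168 + (15*(-21) - 17)) + 1725 = (168 + (-315 - 17)) + 1725 = (168 - 332) + 1725 = -164 + 1725 = 1561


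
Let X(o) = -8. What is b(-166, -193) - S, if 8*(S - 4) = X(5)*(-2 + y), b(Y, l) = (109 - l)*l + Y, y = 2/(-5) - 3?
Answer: -292307/5 ≈ -58461.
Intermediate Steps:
y = -17/5 (y = 2*(-1/5) - 3 = -2/5 - 3 = -17/5 ≈ -3.4000)
b(Y, l) = Y + l*(109 - l) (b(Y, l) = l*(109 - l) + Y = Y + l*(109 - l))
S = 47/5 (S = 4 + (-8*(-2 - 17/5))/8 = 4 + (-8*(-27/5))/8 = 4 + (1/8)*(216/5) = 4 + 27/5 = 47/5 ≈ 9.4000)
b(-166, -193) - S = (-166 - 1*(-193)**2 + 109*(-193)) - 1*47/5 = (-166 - 1*37249 - 21037) - 47/5 = (-166 - 37249 - 21037) - 47/5 = -58452 - 47/5 = -292307/5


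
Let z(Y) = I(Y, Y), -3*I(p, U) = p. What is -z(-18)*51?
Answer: -306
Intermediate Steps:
I(p, U) = -p/3
z(Y) = -Y/3
-z(-18)*51 = -(-1/3*(-18))*51 = -6*51 = -1*306 = -306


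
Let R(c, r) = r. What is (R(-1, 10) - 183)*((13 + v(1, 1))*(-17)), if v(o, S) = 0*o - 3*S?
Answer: 29410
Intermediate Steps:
v(o, S) = -3*S (v(o, S) = 0 - 3*S = -3*S)
(R(-1, 10) - 183)*((13 + v(1, 1))*(-17)) = (10 - 183)*((13 - 3*1)*(-17)) = -173*(13 - 3)*(-17) = -1730*(-17) = -173*(-170) = 29410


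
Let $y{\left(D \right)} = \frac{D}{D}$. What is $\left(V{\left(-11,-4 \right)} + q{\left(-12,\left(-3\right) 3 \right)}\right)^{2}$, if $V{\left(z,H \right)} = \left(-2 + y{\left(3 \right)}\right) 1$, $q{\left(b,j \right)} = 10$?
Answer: $81$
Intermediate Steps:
$y{\left(D \right)} = 1$
$V{\left(z,H \right)} = -1$ ($V{\left(z,H \right)} = \left(-2 + 1\right) 1 = \left(-1\right) 1 = -1$)
$\left(V{\left(-11,-4 \right)} + q{\left(-12,\left(-3\right) 3 \right)}\right)^{2} = \left(-1 + 10\right)^{2} = 9^{2} = 81$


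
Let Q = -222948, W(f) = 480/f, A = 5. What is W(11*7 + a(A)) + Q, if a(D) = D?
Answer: -9140628/41 ≈ -2.2294e+5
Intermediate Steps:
W(11*7 + a(A)) + Q = 480/(11*7 + 5) - 222948 = 480/(77 + 5) - 222948 = 480/82 - 222948 = 480*(1/82) - 222948 = 240/41 - 222948 = -9140628/41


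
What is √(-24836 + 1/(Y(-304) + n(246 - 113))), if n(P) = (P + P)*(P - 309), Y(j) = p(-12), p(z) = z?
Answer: I*√13615477586763/23414 ≈ 157.59*I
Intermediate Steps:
Y(j) = -12
n(P) = 2*P*(-309 + P) (n(P) = (2*P)*(-309 + P) = 2*P*(-309 + P))
√(-24836 + 1/(Y(-304) + n(246 - 113))) = √(-24836 + 1/(-12 + 2*(246 - 113)*(-309 + (246 - 113)))) = √(-24836 + 1/(-12 + 2*133*(-309 + 133))) = √(-24836 + 1/(-12 + 2*133*(-176))) = √(-24836 + 1/(-12 - 46816)) = √(-24836 + 1/(-46828)) = √(-24836 - 1/46828) = √(-1163020209/46828) = I*√13615477586763/23414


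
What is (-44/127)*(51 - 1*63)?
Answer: 528/127 ≈ 4.1575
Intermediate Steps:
(-44/127)*(51 - 1*63) = (-44*1/127)*(51 - 63) = -44/127*(-12) = 528/127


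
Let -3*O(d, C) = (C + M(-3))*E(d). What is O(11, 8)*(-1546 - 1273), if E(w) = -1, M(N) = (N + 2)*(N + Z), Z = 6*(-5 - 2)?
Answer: -149407/3 ≈ -49802.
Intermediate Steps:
Z = -42 (Z = 6*(-7) = -42)
M(N) = (-42 + N)*(2 + N) (M(N) = (N + 2)*(N - 42) = (2 + N)*(-42 + N) = (-42 + N)*(2 + N))
O(d, C) = 15 + C/3 (O(d, C) = -(C + (-84 + (-3)² - 40*(-3)))*(-1)/3 = -(C + (-84 + 9 + 120))*(-1)/3 = -(C + 45)*(-1)/3 = -(45 + C)*(-1)/3 = -(-45 - C)/3 = 15 + C/3)
O(11, 8)*(-1546 - 1273) = (15 + (⅓)*8)*(-1546 - 1273) = (15 + 8/3)*(-2819) = (53/3)*(-2819) = -149407/3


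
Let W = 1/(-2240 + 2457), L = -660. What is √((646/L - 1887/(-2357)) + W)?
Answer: I*√4945158643815390/168784770 ≈ 0.41664*I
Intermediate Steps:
W = 1/217 ≈ 0.0046083
√((646/L - 1887/(-2357)) + W) = √((646/(-660) - 1887/(-2357)) + 1/217) = √((646*(-1/660) - 1887*(-1/2357)) + 1/217) = √((-323/330 + 1887/2357) + 1/217) = √(-138601/777810 + 1/217) = √(-29298607/168784770) = I*√4945158643815390/168784770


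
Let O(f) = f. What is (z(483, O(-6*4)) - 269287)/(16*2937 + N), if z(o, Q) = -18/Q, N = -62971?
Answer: 1077145/63916 ≈ 16.853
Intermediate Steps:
(z(483, O(-6*4)) - 269287)/(16*2937 + N) = (-18/((-6*4)) - 269287)/(16*2937 - 62971) = (-18/(-24) - 269287)/(46992 - 62971) = (-18*(-1/24) - 269287)/(-15979) = (3/4 - 269287)*(-1/15979) = -1077145/4*(-1/15979) = 1077145/63916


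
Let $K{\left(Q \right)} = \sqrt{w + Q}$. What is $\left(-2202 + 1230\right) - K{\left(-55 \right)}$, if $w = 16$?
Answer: $-972 - i \sqrt{39} \approx -972.0 - 6.245 i$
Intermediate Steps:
$K{\left(Q \right)} = \sqrt{16 + Q}$
$\left(-2202 + 1230\right) - K{\left(-55 \right)} = \left(-2202 + 1230\right) - \sqrt{16 - 55} = -972 - \sqrt{-39} = -972 - i \sqrt{39}$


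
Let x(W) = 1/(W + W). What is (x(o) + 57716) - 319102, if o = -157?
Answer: -82075205/314 ≈ -2.6139e+5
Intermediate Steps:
x(W) = 1/(2*W)
(x(o) + 57716) - 319102 = ((1/2)/(-157) + 57716) - 319102 = ((1/2)*(-1/157) + 57716) - 319102 = (-1/314 + 57716) - 319102 = 18122823/314 - 319102 = -82075205/314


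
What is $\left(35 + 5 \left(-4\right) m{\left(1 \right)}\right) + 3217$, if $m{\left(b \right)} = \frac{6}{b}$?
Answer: $3132$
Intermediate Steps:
$\left(35 + 5 \left(-4\right) m{\left(1 \right)}\right) + 3217 = \left(35 + 5 \left(-4\right) \frac{6}{1}\right) + 3217 = \left(35 - 20 \cdot 6 \cdot 1\right) + 3217 = \left(35 - 120\right) + 3217 = -85 + 3217 = 3132$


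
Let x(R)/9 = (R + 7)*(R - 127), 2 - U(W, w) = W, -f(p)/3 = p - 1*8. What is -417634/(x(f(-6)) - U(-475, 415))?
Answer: 208817/18981 ≈ 11.001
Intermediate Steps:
f(p) = 24 - 3*p (f(p) = -3*(p - 1*8) = -3*(p - 8) = -3*(-8 + p) = 24 - 3*p)
U(W, w) = 2 - W
x(R) = 9*(-127 + R)*(7 + R) (x(R) = 9*((R + 7)*(R - 127)) = 9*((7 + R)*(-127 + R)) = 9*((-127 + R)*(7 + R)) = 9*(-127 + R)*(7 + R))
-417634/(x(f(-6)) - U(-475, 415)) = -417634/((-8001 - 1080*(24 - 3*(-6)) + 9*(24 - 3*(-6))**2) - (2 - 1*(-475))) = -417634/((-8001 - 1080*(24 + 18) + 9*(24 + 18)**2) - (2 + 475)) = -417634/((-8001 - 1080*42 + 9*42**2) - 1*477) = -417634/((-8001 - 45360 + 9*1764) - 477) = -417634/((-8001 - 45360 + 15876) - 477) = -417634/(-37485 - 477) = -417634/(-37962) = -417634*(-1/37962) = 208817/18981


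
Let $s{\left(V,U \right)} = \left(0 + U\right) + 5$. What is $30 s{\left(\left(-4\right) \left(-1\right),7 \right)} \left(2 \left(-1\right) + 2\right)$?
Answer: $0$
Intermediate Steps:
$s{\left(V,U \right)} = 5 + U$ ($s{\left(V,U \right)} = U + 5 = 5 + U$)
$30 s{\left(\left(-4\right) \left(-1\right),7 \right)} \left(2 \left(-1\right) + 2\right) = 30 \left(5 + 7\right) \left(2 \left(-1\right) + 2\right) = 30 \cdot 12 \left(-2 + 2\right) = 360 \cdot 0 = 0$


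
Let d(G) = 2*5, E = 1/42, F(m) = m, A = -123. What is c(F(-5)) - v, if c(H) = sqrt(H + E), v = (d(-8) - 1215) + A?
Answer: 1328 + I*sqrt(8778)/42 ≈ 1328.0 + 2.2307*I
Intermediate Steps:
E = 1/42 ≈ 0.023810
d(G) = 10
v = -1328 (v = (10 - 1215) - 123 = -1205 - 123 = -1328)
c(H) = sqrt(1/42 + H) (c(H) = sqrt(H + 1/42) = sqrt(1/42 + H))
c(F(-5)) - v = sqrt(42 + 1764*(-5))/42 - 1*(-1328) = sqrt(42 - 8820)/42 + 1328 = sqrt(-8778)/42 + 1328 = (I*sqrt(8778))/42 + 1328 = I*sqrt(8778)/42 + 1328 = 1328 + I*sqrt(8778)/42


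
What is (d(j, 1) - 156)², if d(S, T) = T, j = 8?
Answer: 24025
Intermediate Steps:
(d(j, 1) - 156)² = (1 - 156)² = (-155)² = 24025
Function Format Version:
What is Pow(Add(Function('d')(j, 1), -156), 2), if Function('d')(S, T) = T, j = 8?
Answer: 24025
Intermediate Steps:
Pow(Add(Function('d')(j, 1), -156), 2) = Pow(Add(1, -156), 2) = Pow(-155, 2) = 24025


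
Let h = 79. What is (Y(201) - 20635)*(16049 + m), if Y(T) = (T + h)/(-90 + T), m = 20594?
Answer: -83919981815/111 ≈ -7.5604e+8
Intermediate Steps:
Y(T) = (79 + T)/(-90 + T) (Y(T) = (T + 79)/(-90 + T) = (79 + T)/(-90 + T))
(Y(201) - 20635)*(16049 + m) = ((79 + 201)/(-90 + 201) - 20635)*(16049 + 20594) = (280/111 - 20635)*36643 = -2290205/111*36643 = -83919981815/111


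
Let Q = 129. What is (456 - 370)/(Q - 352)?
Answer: -86/223 ≈ -0.38565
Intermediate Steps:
(456 - 370)/(Q - 352) = (456 - 370)/(129 - 352) = 86/(-223) = 86*(-1/223) = -86/223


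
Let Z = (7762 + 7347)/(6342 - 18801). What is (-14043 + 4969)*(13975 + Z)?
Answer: -1579778100784/12459 ≈ -1.2680e+8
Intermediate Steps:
Z = -15109/12459 (Z = 15109/(-12459) = 15109*(-1/12459) = -15109/12459 ≈ -1.2127)
(-14043 + 4969)*(13975 + Z) = (-14043 + 4969)*(13975 - 15109/12459) = -9074*174099416/12459 = -1579778100784/12459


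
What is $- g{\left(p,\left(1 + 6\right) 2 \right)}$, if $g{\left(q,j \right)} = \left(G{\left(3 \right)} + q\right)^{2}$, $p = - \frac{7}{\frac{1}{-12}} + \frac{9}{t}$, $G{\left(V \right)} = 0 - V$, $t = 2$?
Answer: $- \frac{29241}{4} \approx -7310.3$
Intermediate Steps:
$G{\left(V \right)} = - V$
$p = \frac{177}{2}$ ($p = - \frac{7}{\frac{1}{-12}} + \frac{9}{2} = - \frac{7}{- \frac{1}{12}} + 9 \cdot \frac{1}{2} = \left(-7\right) \left(-12\right) + \frac{9}{2} = 84 + \frac{9}{2} = \frac{177}{2} \approx 88.5$)
$g{\left(q,j \right)} = \left(-3 + q\right)^{2}$ ($g{\left(q,j \right)} = \left(\left(-1\right) 3 + q\right)^{2} = \left(-3 + q\right)^{2}$)
$- g{\left(p,\left(1 + 6\right) 2 \right)} = - \left(-3 + \frac{177}{2}\right)^{2} = - \left(\frac{171}{2}\right)^{2} = \left(-1\right) \frac{29241}{4} = - \frac{29241}{4}$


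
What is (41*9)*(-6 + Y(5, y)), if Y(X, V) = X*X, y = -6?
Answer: 7011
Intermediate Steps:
Y(X, V) = X**2
(41*9)*(-6 + Y(5, y)) = (41*9)*(-6 + 5**2) = 369*(-6 + 25) = 369*19 = 7011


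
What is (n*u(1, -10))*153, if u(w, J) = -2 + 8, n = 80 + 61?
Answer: 129438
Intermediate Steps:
n = 141
u(w, J) = 6
(n*u(1, -10))*153 = (141*6)*153 = 846*153 = 129438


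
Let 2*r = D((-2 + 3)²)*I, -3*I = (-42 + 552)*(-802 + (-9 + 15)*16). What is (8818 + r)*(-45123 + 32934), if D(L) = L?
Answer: -838944492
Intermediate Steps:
I = 120020 (I = -(-42 + 552)*(-802 + (-9 + 15)*16)/3 = -170*(-802 + 6*16) = -170*(-802 + 96) = -170*(-706) = -⅓*(-360060) = 120020)
r = 60010 (r = ((-2 + 3)²*120020)/2 = (1²*120020)/2 = (1*120020)/2 = (½)*120020 = 60010)
(8818 + r)*(-45123 + 32934) = (8818 + 60010)*(-45123 + 32934) = 68828*(-12189) = -838944492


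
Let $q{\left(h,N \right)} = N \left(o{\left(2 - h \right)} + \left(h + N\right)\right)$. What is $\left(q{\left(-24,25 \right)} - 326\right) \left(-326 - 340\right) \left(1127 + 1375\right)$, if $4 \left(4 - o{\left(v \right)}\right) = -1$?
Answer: $324518157$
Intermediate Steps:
$o{\left(v \right)} = \frac{17}{4}$ ($o{\left(v \right)} = 4 - - \frac{1}{4} = 4 + \frac{1}{4} = \frac{17}{4}$)
$q{\left(h,N \right)} = N \left(\frac{17}{4} + N + h\right)$ ($q{\left(h,N \right)} = N \left(\frac{17}{4} + \left(h + N\right)\right) = N \left(\frac{17}{4} + \left(N + h\right)\right) = N \left(\frac{17}{4} + N + h\right)$)
$\left(q{\left(-24,25 \right)} - 326\right) \left(-326 - 340\right) \left(1127 + 1375\right) = \left(\frac{1}{4} \cdot 25 \left(17 + 4 \cdot 25 + 4 \left(-24\right)\right) - 326\right) \left(-326 - 340\right) \left(1127 + 1375\right) = \left(\frac{1}{4} \cdot 25 \left(17 + 100 - 96\right) - 326\right) \left(-666\right) 2502 = \left(\frac{1}{4} \cdot 25 \cdot 21 - 326\right) \left(-666\right) 2502 = \left(\frac{525}{4} - 326\right) \left(-666\right) 2502 = \left(- \frac{779}{4}\right) \left(-666\right) 2502 = \frac{259407}{2} \cdot 2502 = 324518157$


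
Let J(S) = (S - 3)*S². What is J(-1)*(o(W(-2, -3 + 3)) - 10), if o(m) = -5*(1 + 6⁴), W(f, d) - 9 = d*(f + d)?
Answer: 25980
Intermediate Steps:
W(f, d) = 9 + d*(d + f) (W(f, d) = 9 + d*(f + d) = 9 + d*(d + f))
o(m) = -6485 (o(m) = -5*(1 + 1296) = -5*1297 = -6485)
J(S) = S²*(-3 + S) (J(S) = (-3 + S)*S² = S²*(-3 + S))
J(-1)*(o(W(-2, -3 + 3)) - 10) = ((-1)²*(-3 - 1))*(-6485 - 10) = (1*(-4))*(-6495) = -4*(-6495) = 25980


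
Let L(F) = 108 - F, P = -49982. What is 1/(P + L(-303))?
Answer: -1/49571 ≈ -2.0173e-5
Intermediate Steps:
1/(P + L(-303)) = 1/(-49982 + (108 - 1*(-303))) = 1/(-49982 + (108 + 303)) = 1/(-49982 + 411) = 1/(-49571) = -1/49571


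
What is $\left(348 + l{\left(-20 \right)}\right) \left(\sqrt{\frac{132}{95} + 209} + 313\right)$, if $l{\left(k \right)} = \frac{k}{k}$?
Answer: $109237 + \frac{349 \sqrt{1898765}}{95} \approx 1.143 \cdot 10^{5}$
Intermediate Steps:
$l{\left(k \right)} = 1$
$\left(348 + l{\left(-20 \right)}\right) \left(\sqrt{\frac{132}{95} + 209} + 313\right) = \left(348 + 1\right) \left(\sqrt{\frac{132}{95} + 209} + 313\right) = 349 \left(\sqrt{132 \cdot \frac{1}{95} + 209} + 313\right) = 349 \left(\sqrt{\frac{132}{95} + 209} + 313\right) = 349 \left(\sqrt{\frac{19987}{95}} + 313\right) = 349 \left(\frac{\sqrt{1898765}}{95} + 313\right) = 349 \left(313 + \frac{\sqrt{1898765}}{95}\right) = 109237 + \frac{349 \sqrt{1898765}}{95}$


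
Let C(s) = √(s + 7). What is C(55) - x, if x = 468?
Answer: -468 + √62 ≈ -460.13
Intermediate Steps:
C(s) = √(7 + s)
C(55) - x = √(7 + 55) - 1*468 = √62 - 468 = -468 + √62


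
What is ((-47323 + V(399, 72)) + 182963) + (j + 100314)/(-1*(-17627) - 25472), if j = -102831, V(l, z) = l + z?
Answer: 355931104/2615 ≈ 1.3611e+5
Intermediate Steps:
((-47323 + V(399, 72)) + 182963) + (j + 100314)/(-1*(-17627) - 25472) = ((-47323 + (399 + 72)) + 182963) + (-102831 + 100314)/(-1*(-17627) - 25472) = ((-47323 + 471) + 182963) - 2517/(17627 - 25472) = (-46852 + 182963) - 2517/(-7845) = 136111 - 2517*(-1/7845) = 136111 + 839/2615 = 355931104/2615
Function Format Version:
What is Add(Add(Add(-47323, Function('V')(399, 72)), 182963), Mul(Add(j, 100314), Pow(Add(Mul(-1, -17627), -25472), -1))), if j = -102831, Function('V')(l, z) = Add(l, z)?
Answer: Rational(355931104, 2615) ≈ 1.3611e+5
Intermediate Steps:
Add(Add(Add(-47323, Function('V')(399, 72)), 182963), Mul(Add(j, 100314), Pow(Add(Mul(-1, -17627), -25472), -1))) = Add(Add(Add(-47323, Add(399, 72)), 182963), Mul(Add(-102831, 100314), Pow(Add(Mul(-1, -17627), -25472), -1))) = Add(Add(Add(-47323, 471), 182963), Mul(-2517, Pow(Add(17627, -25472), -1))) = Add(Add(-46852, 182963), Mul(-2517, Pow(-7845, -1))) = Add(136111, Mul(-2517, Rational(-1, 7845))) = Add(136111, Rational(839, 2615)) = Rational(355931104, 2615)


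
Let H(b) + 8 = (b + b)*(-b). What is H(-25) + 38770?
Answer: 37512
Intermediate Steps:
H(b) = -8 - 2*b**2 (H(b) = -8 + (b + b)*(-b) = -8 + (2*b)*(-b) = -8 - 2*b**2)
H(-25) + 38770 = (-8 - 2*(-25)**2) + 38770 = (-8 - 2*625) + 38770 = (-8 - 1250) + 38770 = -1258 + 38770 = 37512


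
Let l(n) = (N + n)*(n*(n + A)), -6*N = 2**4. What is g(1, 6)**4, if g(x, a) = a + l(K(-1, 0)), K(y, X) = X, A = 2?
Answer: 1296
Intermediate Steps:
N = -8/3 (N = -1/6*2**4 = -1/6*16 = -8/3 ≈ -2.6667)
l(n) = n*(2 + n)*(-8/3 + n) (l(n) = (-8/3 + n)*(n*(n + 2)) = (-8/3 + n)*(n*(2 + n)) = n*(2 + n)*(-8/3 + n))
g(x, a) = a (g(x, a) = a + (1/3)*0*(-16 - 2*0 + 3*0**2) = a + (1/3)*0*(-16 + 0 + 3*0) = a + (1/3)*0*(-16 + 0 + 0) = a + (1/3)*0*(-16) = a + 0 = a)
g(1, 6)**4 = 6**4 = 1296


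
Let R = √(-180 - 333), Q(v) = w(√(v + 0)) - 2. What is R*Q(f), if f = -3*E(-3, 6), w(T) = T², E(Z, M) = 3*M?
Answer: -168*I*√57 ≈ -1268.4*I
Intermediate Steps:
f = -54 (f = -9*6 = -3*18 = -54)
Q(v) = -2 + v (Q(v) = (√(v + 0))² - 2 = (√v)² - 2 = v - 2 = -2 + v)
R = 3*I*√57 (R = √(-513) = 3*I*√57 ≈ 22.65*I)
R*Q(f) = (3*I*√57)*(-2 - 54) = (3*I*√57)*(-56) = -168*I*√57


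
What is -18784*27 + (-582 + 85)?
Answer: -507665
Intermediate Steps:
-18784*27 + (-582 + 85) = -1174*432 - 497 = -507168 - 497 = -507665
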